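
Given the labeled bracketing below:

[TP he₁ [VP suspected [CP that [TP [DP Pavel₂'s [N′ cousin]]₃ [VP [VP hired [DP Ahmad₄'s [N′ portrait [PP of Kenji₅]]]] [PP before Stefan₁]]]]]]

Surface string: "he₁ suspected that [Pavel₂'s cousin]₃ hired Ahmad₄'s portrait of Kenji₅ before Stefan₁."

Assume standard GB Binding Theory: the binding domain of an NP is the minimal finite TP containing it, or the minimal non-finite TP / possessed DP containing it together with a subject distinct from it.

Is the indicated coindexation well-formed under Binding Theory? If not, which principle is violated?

The two coindexed NPs are *he₁* and *Stefan₁*.
*Stefan₁* is an R-expression. Principle C requires it to be free everywhere.
*he₁* c-commands it and carries the same index.
The R-expression is bound → Principle C violation.

Principle C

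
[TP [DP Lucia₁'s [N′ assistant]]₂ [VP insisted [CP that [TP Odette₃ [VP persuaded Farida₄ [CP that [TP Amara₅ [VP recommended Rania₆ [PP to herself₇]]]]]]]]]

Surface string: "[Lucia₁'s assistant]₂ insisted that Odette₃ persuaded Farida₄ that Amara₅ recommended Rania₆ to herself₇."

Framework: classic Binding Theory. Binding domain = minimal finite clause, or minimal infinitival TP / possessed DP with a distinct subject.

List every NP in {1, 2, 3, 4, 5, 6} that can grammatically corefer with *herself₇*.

{5, 6}

*herself* is an anaphor, so Principle A applies: it must be bound in its binding domain.
Binding domain of *herself₇*: the embedded TP, whose subject is Amara₅.
*Lucia₁* does not c-command the anaphor → cannot bind it.
*[Lucia₁'s assistant]₂* c-commands the anaphor but is outside its binding domain → cannot satisfy Principle A.
*Odette₃* c-commands the anaphor but is outside its binding domain → cannot satisfy Principle A.
*Farida₄* c-commands the anaphor but is outside its binding domain → cannot satisfy Principle A.
*Amara₅* c-commands the anaphor within its binding domain → licit binder.
*Rania₆* c-commands the anaphor within its binding domain → licit binder.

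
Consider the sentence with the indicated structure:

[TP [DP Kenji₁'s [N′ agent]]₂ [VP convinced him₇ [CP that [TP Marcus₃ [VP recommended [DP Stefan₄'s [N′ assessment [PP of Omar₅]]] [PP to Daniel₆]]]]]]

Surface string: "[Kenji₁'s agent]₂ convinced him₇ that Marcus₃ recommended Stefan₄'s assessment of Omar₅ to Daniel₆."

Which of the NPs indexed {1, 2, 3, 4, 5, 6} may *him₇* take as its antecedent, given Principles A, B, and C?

*him* is a pronoun, so Principle B applies: it must be free in its binding domain.
Binding domain of *him₇*: the matrix TP, whose subject is [Kenji₁'s agent]₂.
*Kenji₁* and the pronoun do not c-command one another → neither Principle B nor Principle C is at stake; coindexation permitted.
*[Kenji₁'s agent]₂* c-commands the pronoun within its binding domain → coindexation would violate Principle B.
*Marcus₃*: the pronoun c-commands this R-expression → coindexation would violate Principle C on *Marcus₃*.
*Stefan₄*: the pronoun c-commands this R-expression → coindexation would violate Principle C on *Stefan₄*.
*Omar₅*: the pronoun c-commands this R-expression → coindexation would violate Principle C on *Omar₅*.
*Daniel₆*: the pronoun c-commands this R-expression → coindexation would violate Principle C on *Daniel₆*.

{1}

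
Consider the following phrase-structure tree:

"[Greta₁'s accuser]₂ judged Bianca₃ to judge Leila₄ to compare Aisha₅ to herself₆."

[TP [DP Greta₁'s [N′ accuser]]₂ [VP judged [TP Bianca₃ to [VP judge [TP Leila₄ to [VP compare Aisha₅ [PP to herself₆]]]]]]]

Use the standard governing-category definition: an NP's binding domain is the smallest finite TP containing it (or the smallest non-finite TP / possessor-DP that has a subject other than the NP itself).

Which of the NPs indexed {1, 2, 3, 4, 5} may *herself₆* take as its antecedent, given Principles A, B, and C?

*herself* is an anaphor, so Principle A applies: it must be bound in its binding domain.
Binding domain of *herself₆*: the embedded TP, whose subject is Leila₄.
*Greta₁* does not c-command the anaphor → cannot bind it.
*[Greta₁'s accuser]₂* c-commands the anaphor but is outside its binding domain → cannot satisfy Principle A.
*Bianca₃* c-commands the anaphor but is outside its binding domain → cannot satisfy Principle A.
*Leila₄* c-commands the anaphor within its binding domain → licit binder.
*Aisha₅* c-commands the anaphor within its binding domain → licit binder.

{4, 5}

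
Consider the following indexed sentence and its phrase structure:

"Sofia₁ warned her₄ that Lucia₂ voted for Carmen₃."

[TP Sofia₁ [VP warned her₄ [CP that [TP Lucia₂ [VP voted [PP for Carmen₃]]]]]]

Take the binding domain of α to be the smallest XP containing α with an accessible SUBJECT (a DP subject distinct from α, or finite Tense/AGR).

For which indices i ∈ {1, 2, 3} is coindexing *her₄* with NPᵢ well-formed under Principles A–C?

*her* is a pronoun, so Principle B applies: it must be free in its binding domain.
Binding domain of *her₄*: the matrix TP, whose subject is Sofia₁.
*Sofia₁* c-commands the pronoun within its binding domain → coindexation would violate Principle B.
*Lucia₂*: the pronoun c-commands this R-expression → coindexation would violate Principle C on *Lucia₂*.
*Carmen₃*: the pronoun c-commands this R-expression → coindexation would violate Principle C on *Carmen₃*.

none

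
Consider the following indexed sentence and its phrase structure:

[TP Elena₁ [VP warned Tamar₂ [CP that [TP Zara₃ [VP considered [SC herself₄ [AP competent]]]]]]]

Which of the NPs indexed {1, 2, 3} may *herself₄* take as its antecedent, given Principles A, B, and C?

{3}

*herself* is an anaphor, so Principle A applies: it must be bound in its binding domain.
Binding domain of *herself₄*: the embedded TP, whose subject is Zara₃.
*Elena₁* c-commands the anaphor but is outside its binding domain → cannot satisfy Principle A.
*Tamar₂* c-commands the anaphor but is outside its binding domain → cannot satisfy Principle A.
*Zara₃* c-commands the anaphor within its binding domain → licit binder.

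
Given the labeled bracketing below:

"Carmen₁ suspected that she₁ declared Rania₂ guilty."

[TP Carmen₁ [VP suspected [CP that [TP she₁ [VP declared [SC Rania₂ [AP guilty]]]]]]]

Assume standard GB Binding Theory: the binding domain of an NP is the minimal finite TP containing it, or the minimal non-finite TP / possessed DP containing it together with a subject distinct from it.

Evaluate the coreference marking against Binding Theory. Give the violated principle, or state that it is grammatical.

The two coindexed NPs are *Carmen₁* and *she₁*.
*she₁* is a pronoun; nothing c-commands it within its binding domain (the embedded TP.), so Principle B holds trivially.
*Carmen₁* is an R-expression; *she₁* does not c-command it, and no other NP shares its index, so Principle C is satisfied.
All principles are respected.

grammatical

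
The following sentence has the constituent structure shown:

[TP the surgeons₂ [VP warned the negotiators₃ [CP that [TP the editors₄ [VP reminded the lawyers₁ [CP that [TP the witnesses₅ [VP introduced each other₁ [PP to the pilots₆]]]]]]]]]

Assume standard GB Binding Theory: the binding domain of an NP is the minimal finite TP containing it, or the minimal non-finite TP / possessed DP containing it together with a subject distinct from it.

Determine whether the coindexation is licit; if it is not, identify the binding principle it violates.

The two coindexed NPs are *the lawyers₁* and *each other₁*.
*each other₁* is an anaphor. Principle A requires it to be bound within its binding domain — the embedded TP, whose subject is the witnesses₅.
Within that domain it is c-commanded by *the witnesses₅*, which does not share its index.
*the lawyers₁* does c-command the anaphor, but from outside its binding domain.
The anaphor is unbound in its domain → Principle A violation.

Principle A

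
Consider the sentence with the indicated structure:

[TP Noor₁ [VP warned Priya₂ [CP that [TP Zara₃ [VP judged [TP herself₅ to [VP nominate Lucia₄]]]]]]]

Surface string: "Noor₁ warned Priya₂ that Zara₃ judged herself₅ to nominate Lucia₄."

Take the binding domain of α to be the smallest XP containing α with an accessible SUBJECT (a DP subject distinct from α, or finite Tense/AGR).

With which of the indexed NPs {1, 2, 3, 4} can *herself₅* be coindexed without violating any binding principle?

*herself* is an anaphor, so Principle A applies: it must be bound in its binding domain.
Binding domain of *herself₅*: the embedded TP, whose subject is Zara₃.
*Noor₁* c-commands the anaphor but is outside its binding domain → cannot satisfy Principle A.
*Priya₂* c-commands the anaphor but is outside its binding domain → cannot satisfy Principle A.
*Zara₃* c-commands the anaphor within its binding domain → licit binder.
*Lucia₄* does not c-command the anaphor → cannot bind it.

{3}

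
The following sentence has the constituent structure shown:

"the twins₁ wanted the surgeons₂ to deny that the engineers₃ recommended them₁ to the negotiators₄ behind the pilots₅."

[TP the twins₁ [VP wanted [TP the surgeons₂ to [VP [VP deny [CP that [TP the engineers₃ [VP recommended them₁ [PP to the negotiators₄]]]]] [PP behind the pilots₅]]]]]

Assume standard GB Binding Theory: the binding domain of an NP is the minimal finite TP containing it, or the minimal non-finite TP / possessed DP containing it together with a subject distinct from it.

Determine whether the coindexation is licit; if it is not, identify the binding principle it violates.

grammatical

The two coindexed NPs are *the twins₁* and *them₁*.
*them₁* is a pronoun; its binding domain is the embedded TP, whose subject is the engineers₃. Within that domain it is c-commanded only by *the engineers₃*, which carries a different index — the pronoun is free locally, so Principle B holds.
*the twins₁* is an R-expression; *them₁* does not c-command it, and no other NP shares its index, so Principle C is satisfied.
All principles are respected.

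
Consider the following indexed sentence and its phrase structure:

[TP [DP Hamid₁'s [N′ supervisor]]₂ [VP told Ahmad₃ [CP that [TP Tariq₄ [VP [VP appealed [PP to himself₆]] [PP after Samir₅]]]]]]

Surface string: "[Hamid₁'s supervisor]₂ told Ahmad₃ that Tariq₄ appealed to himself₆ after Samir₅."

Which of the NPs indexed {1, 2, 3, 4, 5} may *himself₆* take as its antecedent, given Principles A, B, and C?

*himself* is an anaphor, so Principle A applies: it must be bound in its binding domain.
Binding domain of *himself₆*: the embedded TP, whose subject is Tariq₄.
*Hamid₁* does not c-command the anaphor → cannot bind it.
*[Hamid₁'s supervisor]₂* c-commands the anaphor but is outside its binding domain → cannot satisfy Principle A.
*Ahmad₃* c-commands the anaphor but is outside its binding domain → cannot satisfy Principle A.
*Tariq₄* c-commands the anaphor within its binding domain → licit binder.
*Samir₅* does not c-command the anaphor → cannot bind it.

{4}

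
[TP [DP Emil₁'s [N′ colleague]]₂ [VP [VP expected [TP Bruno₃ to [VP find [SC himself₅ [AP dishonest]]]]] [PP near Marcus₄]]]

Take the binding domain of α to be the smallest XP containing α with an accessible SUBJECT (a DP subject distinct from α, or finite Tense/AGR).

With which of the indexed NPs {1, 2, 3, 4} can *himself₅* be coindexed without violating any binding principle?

*himself* is an anaphor, so Principle A applies: it must be bound in its binding domain.
Binding domain of *himself₅*: the embedded TP, whose subject is Bruno₃.
*Emil₁* does not c-command the anaphor → cannot bind it.
*[Emil₁'s colleague]₂* c-commands the anaphor but is outside its binding domain → cannot satisfy Principle A.
*Bruno₃* c-commands the anaphor within its binding domain → licit binder.
*Marcus₄* does not c-command the anaphor → cannot bind it.

{3}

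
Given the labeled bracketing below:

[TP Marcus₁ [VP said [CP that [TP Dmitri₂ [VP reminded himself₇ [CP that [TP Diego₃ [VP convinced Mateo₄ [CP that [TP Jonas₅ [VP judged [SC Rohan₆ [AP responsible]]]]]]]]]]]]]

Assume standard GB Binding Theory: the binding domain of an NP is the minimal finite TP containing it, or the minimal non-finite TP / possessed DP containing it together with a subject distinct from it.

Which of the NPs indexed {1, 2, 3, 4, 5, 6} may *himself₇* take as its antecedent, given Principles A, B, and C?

*himself* is an anaphor, so Principle A applies: it must be bound in its binding domain.
Binding domain of *himself₇*: the embedded TP, whose subject is Dmitri₂.
*Marcus₁* c-commands the anaphor but is outside its binding domain → cannot satisfy Principle A.
*Dmitri₂* c-commands the anaphor within its binding domain → licit binder.
*Diego₃* does not c-command the anaphor → cannot bind it.
*Mateo₄* does not c-command the anaphor → cannot bind it.
*Jonas₅* does not c-command the anaphor → cannot bind it.
*Rohan₆* does not c-command the anaphor → cannot bind it.

{2}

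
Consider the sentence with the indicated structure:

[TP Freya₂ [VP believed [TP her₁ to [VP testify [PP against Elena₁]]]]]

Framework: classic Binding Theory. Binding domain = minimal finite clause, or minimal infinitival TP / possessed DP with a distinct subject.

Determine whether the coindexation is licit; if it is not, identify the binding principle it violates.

The two coindexed NPs are *her₁* and *Elena₁*.
*Elena₁* is an R-expression. Principle C requires it to be free everywhere.
*her₁* c-commands it and carries the same index.
The R-expression is bound → Principle C violation.

Principle C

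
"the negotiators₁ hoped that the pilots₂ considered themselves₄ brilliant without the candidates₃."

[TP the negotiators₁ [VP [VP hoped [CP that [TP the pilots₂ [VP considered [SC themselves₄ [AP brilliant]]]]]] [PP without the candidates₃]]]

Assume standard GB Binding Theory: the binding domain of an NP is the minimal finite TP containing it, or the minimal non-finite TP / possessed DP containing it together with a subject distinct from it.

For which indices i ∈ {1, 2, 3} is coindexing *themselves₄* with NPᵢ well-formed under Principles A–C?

*themselves* is an anaphor, so Principle A applies: it must be bound in its binding domain.
Binding domain of *themselves₄*: the embedded TP, whose subject is the pilots₂.
*the negotiators₁* c-commands the anaphor but is outside its binding domain → cannot satisfy Principle A.
*the pilots₂* c-commands the anaphor within its binding domain → licit binder.
*the candidates₃* does not c-command the anaphor → cannot bind it.

{2}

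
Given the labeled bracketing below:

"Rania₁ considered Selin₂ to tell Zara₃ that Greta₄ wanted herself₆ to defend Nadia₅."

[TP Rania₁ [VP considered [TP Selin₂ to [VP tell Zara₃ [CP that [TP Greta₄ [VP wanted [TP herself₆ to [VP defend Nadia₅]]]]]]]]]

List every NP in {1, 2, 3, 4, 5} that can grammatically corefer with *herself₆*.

*herself* is an anaphor, so Principle A applies: it must be bound in its binding domain.
Binding domain of *herself₆*: the embedded TP, whose subject is Greta₄.
*Rania₁* c-commands the anaphor but is outside its binding domain → cannot satisfy Principle A.
*Selin₂* c-commands the anaphor but is outside its binding domain → cannot satisfy Principle A.
*Zara₃* c-commands the anaphor but is outside its binding domain → cannot satisfy Principle A.
*Greta₄* c-commands the anaphor within its binding domain → licit binder.
*Nadia₅* does not c-command the anaphor → cannot bind it.

{4}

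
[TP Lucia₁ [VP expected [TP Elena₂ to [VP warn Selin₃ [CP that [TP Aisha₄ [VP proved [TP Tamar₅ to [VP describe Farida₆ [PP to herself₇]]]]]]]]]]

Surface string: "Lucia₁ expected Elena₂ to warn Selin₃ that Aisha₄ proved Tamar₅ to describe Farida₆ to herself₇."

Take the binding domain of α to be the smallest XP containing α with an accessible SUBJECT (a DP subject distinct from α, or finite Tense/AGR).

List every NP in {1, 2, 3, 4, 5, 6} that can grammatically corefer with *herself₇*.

*herself* is an anaphor, so Principle A applies: it must be bound in its binding domain.
Binding domain of *herself₇*: the embedded TP, whose subject is Tamar₅.
*Lucia₁* c-commands the anaphor but is outside its binding domain → cannot satisfy Principle A.
*Elena₂* c-commands the anaphor but is outside its binding domain → cannot satisfy Principle A.
*Selin₃* c-commands the anaphor but is outside its binding domain → cannot satisfy Principle A.
*Aisha₄* c-commands the anaphor but is outside its binding domain → cannot satisfy Principle A.
*Tamar₅* c-commands the anaphor within its binding domain → licit binder.
*Farida₆* c-commands the anaphor within its binding domain → licit binder.

{5, 6}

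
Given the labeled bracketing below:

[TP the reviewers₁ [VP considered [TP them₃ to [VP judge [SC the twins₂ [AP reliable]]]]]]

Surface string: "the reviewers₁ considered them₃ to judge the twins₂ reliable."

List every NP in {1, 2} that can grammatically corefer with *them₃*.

none

*them* is a pronoun, so Principle B applies: it must be free in its binding domain.
Binding domain of *them₃*: the matrix TP, whose subject is the reviewers₁.
*the reviewers₁* c-commands the pronoun within its binding domain → coindexation would violate Principle B.
*the twins₂*: the pronoun c-commands this R-expression → coindexation would violate Principle C on *the twins₂*.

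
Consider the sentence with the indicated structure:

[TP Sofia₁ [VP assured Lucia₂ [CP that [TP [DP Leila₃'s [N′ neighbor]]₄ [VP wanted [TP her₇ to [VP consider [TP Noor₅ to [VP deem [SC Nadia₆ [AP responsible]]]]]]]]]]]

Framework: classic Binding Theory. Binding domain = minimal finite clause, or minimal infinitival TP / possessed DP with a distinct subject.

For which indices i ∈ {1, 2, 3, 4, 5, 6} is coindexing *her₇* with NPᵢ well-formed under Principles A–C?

{1, 2, 3}

*her* is a pronoun, so Principle B applies: it must be free in its binding domain.
Binding domain of *her₇*: the embedded TP, whose subject is [Leila₃'s neighbor]₄.
*Sofia₁* c-commands the pronoun but from outside its binding domain, and is not c-commanded by it → coindexation permitted.
*Lucia₂* c-commands the pronoun but from outside its binding domain, and is not c-commanded by it → coindexation permitted.
*Leila₃* and the pronoun do not c-command one another → neither Principle B nor Principle C is at stake; coindexation permitted.
*[Leila₃'s neighbor]₄* c-commands the pronoun within its binding domain → coindexation would violate Principle B.
*Noor₅*: the pronoun c-commands this R-expression → coindexation would violate Principle C on *Noor₅*.
*Nadia₆*: the pronoun c-commands this R-expression → coindexation would violate Principle C on *Nadia₆*.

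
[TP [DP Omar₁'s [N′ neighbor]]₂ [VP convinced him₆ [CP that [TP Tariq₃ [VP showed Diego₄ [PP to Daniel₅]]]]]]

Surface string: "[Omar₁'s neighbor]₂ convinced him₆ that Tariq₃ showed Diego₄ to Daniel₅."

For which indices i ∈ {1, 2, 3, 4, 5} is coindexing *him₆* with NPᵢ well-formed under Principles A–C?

*him* is a pronoun, so Principle B applies: it must be free in its binding domain.
Binding domain of *him₆*: the matrix TP, whose subject is [Omar₁'s neighbor]₂.
*Omar₁* and the pronoun do not c-command one another → neither Principle B nor Principle C is at stake; coindexation permitted.
*[Omar₁'s neighbor]₂* c-commands the pronoun within its binding domain → coindexation would violate Principle B.
*Tariq₃*: the pronoun c-commands this R-expression → coindexation would violate Principle C on *Tariq₃*.
*Diego₄*: the pronoun c-commands this R-expression → coindexation would violate Principle C on *Diego₄*.
*Daniel₅*: the pronoun c-commands this R-expression → coindexation would violate Principle C on *Daniel₅*.

{1}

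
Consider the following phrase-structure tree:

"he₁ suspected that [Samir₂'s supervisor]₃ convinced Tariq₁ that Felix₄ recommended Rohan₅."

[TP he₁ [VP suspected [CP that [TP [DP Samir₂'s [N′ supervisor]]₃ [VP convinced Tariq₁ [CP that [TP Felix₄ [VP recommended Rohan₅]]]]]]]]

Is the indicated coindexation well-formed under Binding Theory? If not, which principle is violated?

The two coindexed NPs are *he₁* and *Tariq₁*.
*Tariq₁* is an R-expression. Principle C requires it to be free everywhere.
*he₁* c-commands it and carries the same index.
The R-expression is bound → Principle C violation.

Principle C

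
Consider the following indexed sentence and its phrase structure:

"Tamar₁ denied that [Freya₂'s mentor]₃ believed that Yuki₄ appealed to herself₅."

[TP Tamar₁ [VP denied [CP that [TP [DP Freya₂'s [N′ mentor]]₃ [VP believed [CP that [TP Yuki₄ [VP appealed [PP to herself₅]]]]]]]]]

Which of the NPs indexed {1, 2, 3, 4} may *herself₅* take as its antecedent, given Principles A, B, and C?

*herself* is an anaphor, so Principle A applies: it must be bound in its binding domain.
Binding domain of *herself₅*: the embedded TP, whose subject is Yuki₄.
*Tamar₁* c-commands the anaphor but is outside its binding domain → cannot satisfy Principle A.
*Freya₂* does not c-command the anaphor → cannot bind it.
*[Freya₂'s mentor]₃* c-commands the anaphor but is outside its binding domain → cannot satisfy Principle A.
*Yuki₄* c-commands the anaphor within its binding domain → licit binder.

{4}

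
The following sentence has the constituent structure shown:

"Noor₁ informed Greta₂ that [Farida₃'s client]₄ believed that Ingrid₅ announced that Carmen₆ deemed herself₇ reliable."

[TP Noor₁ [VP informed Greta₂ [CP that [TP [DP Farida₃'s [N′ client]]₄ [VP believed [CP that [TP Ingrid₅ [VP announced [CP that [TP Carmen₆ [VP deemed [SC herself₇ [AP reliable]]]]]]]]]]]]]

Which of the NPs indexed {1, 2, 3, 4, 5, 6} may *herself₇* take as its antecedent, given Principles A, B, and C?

*herself* is an anaphor, so Principle A applies: it must be bound in its binding domain.
Binding domain of *herself₇*: the embedded TP, whose subject is Carmen₆.
*Noor₁* c-commands the anaphor but is outside its binding domain → cannot satisfy Principle A.
*Greta₂* c-commands the anaphor but is outside its binding domain → cannot satisfy Principle A.
*Farida₃* does not c-command the anaphor → cannot bind it.
*[Farida₃'s client]₄* c-commands the anaphor but is outside its binding domain → cannot satisfy Principle A.
*Ingrid₅* c-commands the anaphor but is outside its binding domain → cannot satisfy Principle A.
*Carmen₆* c-commands the anaphor within its binding domain → licit binder.

{6}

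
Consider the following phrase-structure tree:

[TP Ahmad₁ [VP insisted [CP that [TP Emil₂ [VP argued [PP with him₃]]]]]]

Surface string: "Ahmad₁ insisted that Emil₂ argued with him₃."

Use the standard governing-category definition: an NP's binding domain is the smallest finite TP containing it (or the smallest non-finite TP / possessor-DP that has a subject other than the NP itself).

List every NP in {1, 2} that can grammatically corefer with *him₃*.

*him* is a pronoun, so Principle B applies: it must be free in its binding domain.
Binding domain of *him₃*: the embedded TP, whose subject is Emil₂.
*Ahmad₁* c-commands the pronoun but from outside its binding domain, and is not c-commanded by it → coindexation permitted.
*Emil₂* c-commands the pronoun within its binding domain → coindexation would violate Principle B.

{1}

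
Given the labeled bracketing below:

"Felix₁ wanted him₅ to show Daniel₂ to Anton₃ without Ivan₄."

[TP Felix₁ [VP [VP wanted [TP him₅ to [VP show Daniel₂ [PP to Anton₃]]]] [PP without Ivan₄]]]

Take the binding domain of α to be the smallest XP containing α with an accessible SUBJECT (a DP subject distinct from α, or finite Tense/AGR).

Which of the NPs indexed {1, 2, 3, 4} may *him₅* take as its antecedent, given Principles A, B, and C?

*him* is a pronoun, so Principle B applies: it must be free in its binding domain.
Binding domain of *him₅*: the matrix TP, whose subject is Felix₁.
*Felix₁* c-commands the pronoun within its binding domain → coindexation would violate Principle B.
*Daniel₂*: the pronoun c-commands this R-expression → coindexation would violate Principle C on *Daniel₂*.
*Anton₃*: the pronoun c-commands this R-expression → coindexation would violate Principle C on *Anton₃*.
*Ivan₄* and the pronoun do not c-command one another → neither Principle B nor Principle C is at stake; coindexation permitted.

{4}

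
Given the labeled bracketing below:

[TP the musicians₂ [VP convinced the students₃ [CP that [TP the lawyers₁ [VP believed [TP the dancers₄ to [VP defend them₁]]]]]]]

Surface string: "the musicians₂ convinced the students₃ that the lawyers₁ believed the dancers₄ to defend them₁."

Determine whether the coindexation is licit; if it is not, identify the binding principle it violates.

The two coindexed NPs are *the lawyers₁* and *them₁*.
*them₁* is a pronoun; its binding domain is the embedded TP, whose subject is the dancers₄. Within that domain it is c-commanded only by *the dancers₄*, which carries a different index — the pronoun is free locally, so Principle B holds.
*the lawyers₁* is an R-expression; *them₁* does not c-command it, and no other NP shares its index, so Principle C is satisfied.
All principles are respected.

grammatical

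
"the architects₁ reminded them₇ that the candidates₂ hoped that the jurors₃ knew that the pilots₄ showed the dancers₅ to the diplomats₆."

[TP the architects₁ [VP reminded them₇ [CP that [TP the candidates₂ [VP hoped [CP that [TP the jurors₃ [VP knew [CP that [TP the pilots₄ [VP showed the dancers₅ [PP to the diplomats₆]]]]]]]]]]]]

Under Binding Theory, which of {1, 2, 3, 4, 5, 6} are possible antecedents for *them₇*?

*them* is a pronoun, so Principle B applies: it must be free in its binding domain.
Binding domain of *them₇*: the matrix TP, whose subject is the architects₁.
*the architects₁* c-commands the pronoun within its binding domain → coindexation would violate Principle B.
*the candidates₂*: the pronoun c-commands this R-expression → coindexation would violate Principle C on *the candidates₂*.
*the jurors₃*: the pronoun c-commands this R-expression → coindexation would violate Principle C on *the jurors₃*.
*the pilots₄*: the pronoun c-commands this R-expression → coindexation would violate Principle C on *the pilots₄*.
*the dancers₅*: the pronoun c-commands this R-expression → coindexation would violate Principle C on *the dancers₅*.
*the diplomats₆*: the pronoun c-commands this R-expression → coindexation would violate Principle C on *the diplomats₆*.

none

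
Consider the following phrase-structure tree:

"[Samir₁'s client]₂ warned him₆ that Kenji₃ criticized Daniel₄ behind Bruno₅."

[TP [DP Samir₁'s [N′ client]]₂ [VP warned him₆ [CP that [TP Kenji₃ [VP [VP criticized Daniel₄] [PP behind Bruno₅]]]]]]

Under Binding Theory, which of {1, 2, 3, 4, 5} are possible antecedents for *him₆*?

{1}

*him* is a pronoun, so Principle B applies: it must be free in its binding domain.
Binding domain of *him₆*: the matrix TP, whose subject is [Samir₁'s client]₂.
*Samir₁* and the pronoun do not c-command one another → neither Principle B nor Principle C is at stake; coindexation permitted.
*[Samir₁'s client]₂* c-commands the pronoun within its binding domain → coindexation would violate Principle B.
*Kenji₃*: the pronoun c-commands this R-expression → coindexation would violate Principle C on *Kenji₃*.
*Daniel₄*: the pronoun c-commands this R-expression → coindexation would violate Principle C on *Daniel₄*.
*Bruno₅*: the pronoun c-commands this R-expression → coindexation would violate Principle C on *Bruno₅*.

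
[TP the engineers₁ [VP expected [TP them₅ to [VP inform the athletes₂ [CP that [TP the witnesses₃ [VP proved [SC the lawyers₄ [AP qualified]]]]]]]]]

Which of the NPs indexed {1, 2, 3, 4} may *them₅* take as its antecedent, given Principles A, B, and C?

none

*them* is a pronoun, so Principle B applies: it must be free in its binding domain.
Binding domain of *them₅*: the matrix TP, whose subject is the engineers₁.
*the engineers₁* c-commands the pronoun within its binding domain → coindexation would violate Principle B.
*the athletes₂*: the pronoun c-commands this R-expression → coindexation would violate Principle C on *the athletes₂*.
*the witnesses₃*: the pronoun c-commands this R-expression → coindexation would violate Principle C on *the witnesses₃*.
*the lawyers₄*: the pronoun c-commands this R-expression → coindexation would violate Principle C on *the lawyers₄*.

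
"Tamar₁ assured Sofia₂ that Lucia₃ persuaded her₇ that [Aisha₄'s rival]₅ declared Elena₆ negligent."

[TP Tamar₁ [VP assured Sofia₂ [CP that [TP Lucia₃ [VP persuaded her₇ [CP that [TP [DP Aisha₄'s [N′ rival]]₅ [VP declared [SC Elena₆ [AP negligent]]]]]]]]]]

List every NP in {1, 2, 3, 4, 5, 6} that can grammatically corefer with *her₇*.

{1, 2}

*her* is a pronoun, so Principle B applies: it must be free in its binding domain.
Binding domain of *her₇*: the embedded TP, whose subject is Lucia₃.
*Tamar₁* c-commands the pronoun but from outside its binding domain, and is not c-commanded by it → coindexation permitted.
*Sofia₂* c-commands the pronoun but from outside its binding domain, and is not c-commanded by it → coindexation permitted.
*Lucia₃* c-commands the pronoun within its binding domain → coindexation would violate Principle B.
*Aisha₄*: the pronoun c-commands this R-expression → coindexation would violate Principle C on *Aisha₄*.
*[Aisha₄'s rival]₅*: the pronoun c-commands this R-expression → coindexation would violate Principle C on *[Aisha₄'s rival]₅*.
*Elena₆*: the pronoun c-commands this R-expression → coindexation would violate Principle C on *Elena₆*.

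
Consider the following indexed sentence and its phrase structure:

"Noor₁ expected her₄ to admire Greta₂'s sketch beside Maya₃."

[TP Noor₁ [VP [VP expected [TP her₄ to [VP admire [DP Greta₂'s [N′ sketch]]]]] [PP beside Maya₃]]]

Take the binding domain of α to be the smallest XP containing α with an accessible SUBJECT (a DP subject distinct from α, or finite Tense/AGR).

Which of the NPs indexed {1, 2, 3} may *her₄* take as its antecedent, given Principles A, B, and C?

{3}

*her* is a pronoun, so Principle B applies: it must be free in its binding domain.
Binding domain of *her₄*: the matrix TP, whose subject is Noor₁.
*Noor₁* c-commands the pronoun within its binding domain → coindexation would violate Principle B.
*Greta₂*: the pronoun c-commands this R-expression → coindexation would violate Principle C on *Greta₂*.
*Maya₃* and the pronoun do not c-command one another → neither Principle B nor Principle C is at stake; coindexation permitted.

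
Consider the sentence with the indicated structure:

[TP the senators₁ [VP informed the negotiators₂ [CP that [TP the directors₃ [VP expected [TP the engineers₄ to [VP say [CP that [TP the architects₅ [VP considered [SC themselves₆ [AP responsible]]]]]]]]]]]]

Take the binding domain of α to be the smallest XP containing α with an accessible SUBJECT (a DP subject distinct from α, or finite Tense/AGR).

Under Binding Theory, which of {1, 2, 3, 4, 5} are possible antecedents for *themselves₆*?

{5}

*themselves* is an anaphor, so Principle A applies: it must be bound in its binding domain.
Binding domain of *themselves₆*: the embedded TP, whose subject is the architects₅.
*the senators₁* c-commands the anaphor but is outside its binding domain → cannot satisfy Principle A.
*the negotiators₂* c-commands the anaphor but is outside its binding domain → cannot satisfy Principle A.
*the directors₃* c-commands the anaphor but is outside its binding domain → cannot satisfy Principle A.
*the engineers₄* c-commands the anaphor but is outside its binding domain → cannot satisfy Principle A.
*the architects₅* c-commands the anaphor within its binding domain → licit binder.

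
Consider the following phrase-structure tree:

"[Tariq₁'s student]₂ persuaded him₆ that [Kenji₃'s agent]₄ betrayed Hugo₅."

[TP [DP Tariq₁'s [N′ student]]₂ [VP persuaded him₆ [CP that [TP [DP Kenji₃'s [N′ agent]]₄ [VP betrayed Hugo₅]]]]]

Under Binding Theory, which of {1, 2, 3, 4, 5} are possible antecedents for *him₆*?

*him* is a pronoun, so Principle B applies: it must be free in its binding domain.
Binding domain of *him₆*: the matrix TP, whose subject is [Tariq₁'s student]₂.
*Tariq₁* and the pronoun do not c-command one another → neither Principle B nor Principle C is at stake; coindexation permitted.
*[Tariq₁'s student]₂* c-commands the pronoun within its binding domain → coindexation would violate Principle B.
*Kenji₃*: the pronoun c-commands this R-expression → coindexation would violate Principle C on *Kenji₃*.
*[Kenji₃'s agent]₄*: the pronoun c-commands this R-expression → coindexation would violate Principle C on *[Kenji₃'s agent]₄*.
*Hugo₅*: the pronoun c-commands this R-expression → coindexation would violate Principle C on *Hugo₅*.

{1}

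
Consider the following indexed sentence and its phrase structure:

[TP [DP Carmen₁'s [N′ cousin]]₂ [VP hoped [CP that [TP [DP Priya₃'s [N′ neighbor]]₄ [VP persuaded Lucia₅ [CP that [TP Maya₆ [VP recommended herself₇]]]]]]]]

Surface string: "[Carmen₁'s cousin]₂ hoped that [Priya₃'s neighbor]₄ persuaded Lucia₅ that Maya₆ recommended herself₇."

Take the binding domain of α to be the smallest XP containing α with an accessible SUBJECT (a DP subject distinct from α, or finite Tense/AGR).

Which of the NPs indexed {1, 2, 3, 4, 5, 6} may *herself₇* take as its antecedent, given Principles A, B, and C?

*herself* is an anaphor, so Principle A applies: it must be bound in its binding domain.
Binding domain of *herself₇*: the embedded TP, whose subject is Maya₆.
*Carmen₁* does not c-command the anaphor → cannot bind it.
*[Carmen₁'s cousin]₂* c-commands the anaphor but is outside its binding domain → cannot satisfy Principle A.
*Priya₃* does not c-command the anaphor → cannot bind it.
*[Priya₃'s neighbor]₄* c-commands the anaphor but is outside its binding domain → cannot satisfy Principle A.
*Lucia₅* c-commands the anaphor but is outside its binding domain → cannot satisfy Principle A.
*Maya₆* c-commands the anaphor within its binding domain → licit binder.

{6}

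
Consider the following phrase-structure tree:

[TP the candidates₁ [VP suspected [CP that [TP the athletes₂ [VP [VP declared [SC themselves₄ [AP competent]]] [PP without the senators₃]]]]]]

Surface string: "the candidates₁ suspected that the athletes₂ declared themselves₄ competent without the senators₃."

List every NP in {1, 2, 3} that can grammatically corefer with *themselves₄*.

{2}

*themselves* is an anaphor, so Principle A applies: it must be bound in its binding domain.
Binding domain of *themselves₄*: the embedded TP, whose subject is the athletes₂.
*the candidates₁* c-commands the anaphor but is outside its binding domain → cannot satisfy Principle A.
*the athletes₂* c-commands the anaphor within its binding domain → licit binder.
*the senators₃* does not c-command the anaphor → cannot bind it.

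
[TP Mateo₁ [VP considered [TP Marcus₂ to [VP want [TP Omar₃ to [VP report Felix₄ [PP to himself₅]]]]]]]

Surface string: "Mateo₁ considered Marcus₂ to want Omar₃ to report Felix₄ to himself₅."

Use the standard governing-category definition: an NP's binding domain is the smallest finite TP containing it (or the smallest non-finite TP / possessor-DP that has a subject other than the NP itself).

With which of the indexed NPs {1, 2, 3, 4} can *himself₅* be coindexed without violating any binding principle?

*himself* is an anaphor, so Principle A applies: it must be bound in its binding domain.
Binding domain of *himself₅*: the embedded TP, whose subject is Omar₃.
*Mateo₁* c-commands the anaphor but is outside its binding domain → cannot satisfy Principle A.
*Marcus₂* c-commands the anaphor but is outside its binding domain → cannot satisfy Principle A.
*Omar₃* c-commands the anaphor within its binding domain → licit binder.
*Felix₄* c-commands the anaphor within its binding domain → licit binder.

{3, 4}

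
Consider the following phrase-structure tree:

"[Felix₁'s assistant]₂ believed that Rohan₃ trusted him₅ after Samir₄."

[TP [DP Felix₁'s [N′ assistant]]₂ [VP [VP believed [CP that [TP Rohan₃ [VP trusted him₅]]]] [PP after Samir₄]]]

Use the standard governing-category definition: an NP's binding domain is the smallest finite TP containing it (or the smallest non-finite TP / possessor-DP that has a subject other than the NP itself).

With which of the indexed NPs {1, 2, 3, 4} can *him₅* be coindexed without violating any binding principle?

*him* is a pronoun, so Principle B applies: it must be free in its binding domain.
Binding domain of *him₅*: the embedded TP, whose subject is Rohan₃.
*Felix₁* and the pronoun do not c-command one another → neither Principle B nor Principle C is at stake; coindexation permitted.
*[Felix₁'s assistant]₂* c-commands the pronoun but from outside its binding domain, and is not c-commanded by it → coindexation permitted.
*Rohan₃* c-commands the pronoun within its binding domain → coindexation would violate Principle B.
*Samir₄* and the pronoun do not c-command one another → neither Principle B nor Principle C is at stake; coindexation permitted.

{1, 2, 4}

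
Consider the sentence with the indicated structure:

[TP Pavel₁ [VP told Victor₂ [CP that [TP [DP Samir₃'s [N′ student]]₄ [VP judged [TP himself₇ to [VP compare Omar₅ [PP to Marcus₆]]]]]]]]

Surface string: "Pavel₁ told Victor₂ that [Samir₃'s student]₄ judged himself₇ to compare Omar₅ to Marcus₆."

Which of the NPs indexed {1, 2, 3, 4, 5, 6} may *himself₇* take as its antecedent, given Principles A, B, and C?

*himself* is an anaphor, so Principle A applies: it must be bound in its binding domain.
Binding domain of *himself₇*: the embedded TP, whose subject is [Samir₃'s student]₄.
*Pavel₁* c-commands the anaphor but is outside its binding domain → cannot satisfy Principle A.
*Victor₂* c-commands the anaphor but is outside its binding domain → cannot satisfy Principle A.
*Samir₃* does not c-command the anaphor → cannot bind it.
*[Samir₃'s student]₄* c-commands the anaphor within its binding domain → licit binder.
*Omar₅* does not c-command the anaphor → cannot bind it.
*Marcus₆* does not c-command the anaphor → cannot bind it.

{4}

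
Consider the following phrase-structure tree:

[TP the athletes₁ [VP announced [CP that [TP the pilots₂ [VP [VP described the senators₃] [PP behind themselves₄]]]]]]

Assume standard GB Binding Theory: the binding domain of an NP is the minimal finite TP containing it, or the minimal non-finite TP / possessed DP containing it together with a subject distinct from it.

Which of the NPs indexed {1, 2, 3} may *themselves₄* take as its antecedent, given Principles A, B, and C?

{2}

*themselves* is an anaphor, so Principle A applies: it must be bound in its binding domain.
Binding domain of *themselves₄*: the embedded TP, whose subject is the pilots₂.
*the athletes₁* c-commands the anaphor but is outside its binding domain → cannot satisfy Principle A.
*the pilots₂* c-commands the anaphor within its binding domain → licit binder.
*the senators₃* does not c-command the anaphor → cannot bind it.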